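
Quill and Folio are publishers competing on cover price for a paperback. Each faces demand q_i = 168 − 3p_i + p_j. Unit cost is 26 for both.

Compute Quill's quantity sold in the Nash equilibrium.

Quill's profit: π = (p_{Quill} − 26)(168 − 3p_{Quill} + p_{Folio}).
∂π/∂p_{Quill} = 246 − 6p_{Quill} + p_{Folio} = 0 ⇒ p_{Quill} = 41 + (1/6)p_{Folio}.
Setting p_{Quill} = p_{Folio} in the reaction function: p_{Quill} = 41 + (1/6)p_{Quill}, so p_{Quill} = 41 / (5/6) = 49.2.
q_{Quill} = 168 − 3·49.2 + 49.2 = 69.6.

69.6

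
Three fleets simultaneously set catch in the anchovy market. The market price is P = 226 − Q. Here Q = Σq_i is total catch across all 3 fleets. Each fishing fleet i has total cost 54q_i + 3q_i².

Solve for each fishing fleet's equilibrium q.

A representative fishing fleet's profit is π_i = q_i(226 − Q) − 54q_i − 3q_i², with Q = q_i + Σ_{j≠i} q_j.
First-order condition: 172 − 8q_i − Σ_{j≠i} q_j = 0.
Imposing symmetry (q_j = q for all j) turns Σ_{j≠i} q_j into 2q, so 172 = 10q and q = 17.2.

17.2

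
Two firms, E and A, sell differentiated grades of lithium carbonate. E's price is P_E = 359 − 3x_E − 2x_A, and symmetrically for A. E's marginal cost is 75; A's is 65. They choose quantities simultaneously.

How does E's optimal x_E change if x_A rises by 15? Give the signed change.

Firm E's profit: π = x_E(359 − 3x_E − 2x_A) − 75x_E.
∂π/∂x_E = 284 − 6x_E − 2x_A = 0 ⇒ x_E = 142/3 − (1/3)x_A.
The reaction-function slope is −1/3, so a 15-unit rise in x_A moves x_E by −1/3 × 15 = −5. E's best response falls — the actions are strategic substitutes.

-5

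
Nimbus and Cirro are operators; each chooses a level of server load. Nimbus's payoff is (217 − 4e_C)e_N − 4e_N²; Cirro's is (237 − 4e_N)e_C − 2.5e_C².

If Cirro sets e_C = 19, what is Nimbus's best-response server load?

17.625

Expanding Nimbus's payoff: 217e_N − 4e_Ce_N − 4e_N².
∂π/∂e_N = 217 − 4e_C − 8e_N = 0, so e_N = 27.125 − 0.5e_C.
At e_C = 19: e_N = 27.125 − 0.5·19 = 17.625.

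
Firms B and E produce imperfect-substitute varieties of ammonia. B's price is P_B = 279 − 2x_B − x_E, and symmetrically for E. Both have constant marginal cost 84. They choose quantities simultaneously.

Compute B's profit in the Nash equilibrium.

3042

Firm B's profit: π = x_B(279 − 2x_B − x_E) − 84x_B.
∂π/∂x_B = 195 − 4x_B − x_E = 0 ⇒ x_B = 48.75 − 0.25x_E.
By symmetry x_E = x_B; substituting into the reaction function, 1.25x_B = 48.75 and x_B = 39.
P_B = 279 − 2·39 − 39 = 162.
Profit = (162 − 84)·39 = 3042.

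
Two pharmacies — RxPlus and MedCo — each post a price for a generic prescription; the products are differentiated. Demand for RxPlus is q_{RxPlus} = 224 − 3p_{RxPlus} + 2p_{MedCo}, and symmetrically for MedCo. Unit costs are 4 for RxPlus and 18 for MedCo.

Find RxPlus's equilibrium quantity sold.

172.875

RxPlus's profit: π = (p_{RxPlus} − 4)(224 − 3p_{RxPlus} + 2p_{MedCo}).
∂π/∂p_{RxPlus} = 236 − 6p_{RxPlus} + 2p_{MedCo} = 0 ⇒ p_{RxPlus} = 118/3 + (1/3)p_{MedCo}.
Similarly p_{MedCo} = 139/3 + (1/3)p_{RxPlus}.
Solving the two reaction functions simultaneously: (1 − (1/3)(1/3))p_{RxPlus} = 118/3 + (1/3)·(139/3), so (8/9)p_{RxPlus} = 493/9 and p_{RxPlus} = 61.625.
Then p_{MedCo} = 139/3 + (1/3)·61.625 = 66.875.
q_{RxPlus} = 224 − 3·61.625 + 2·66.875 = 172.875.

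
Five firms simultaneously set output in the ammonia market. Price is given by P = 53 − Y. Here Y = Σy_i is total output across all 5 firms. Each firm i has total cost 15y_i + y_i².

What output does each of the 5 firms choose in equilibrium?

4.75

A representative firm's profit is π_i = y_i(53 − Y) − 15y_i − y_i², with Y = y_i + Σ_{j≠i} y_j.
First-order condition: 38 − 4y_i − Σ_{j≠i} y_j = 0.
With identical firms, set every y_j = y: then 38 − 4y − 4y = 0, i.e. y = 38/8 = 4.75.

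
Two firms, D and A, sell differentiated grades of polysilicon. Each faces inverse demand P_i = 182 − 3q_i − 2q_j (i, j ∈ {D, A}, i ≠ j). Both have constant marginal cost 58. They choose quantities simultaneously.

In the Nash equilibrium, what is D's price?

Firm D's profit: π = q_D(182 − 3q_D − 2q_A) − 58q_D.
∂π/∂q_D = 124 − 6q_D − 2q_A = 0 ⇒ q_D = 62/3 − (1/3)q_A.
Setting q_D = q_A in the reaction function: q_D = 62/3 − (1/3)q_D, so q_D = (62/3) / (4/3) = 15.5.
P_D = 182 − 3·15.5 − 2·15.5 = 104.5.

104.5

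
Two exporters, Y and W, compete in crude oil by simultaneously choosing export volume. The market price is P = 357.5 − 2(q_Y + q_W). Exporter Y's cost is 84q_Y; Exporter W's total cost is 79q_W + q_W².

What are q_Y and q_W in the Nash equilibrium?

Exporter Y's profit: π = q_Y(357.5 − 2(q_Y + q_W)) − 84q_Y.
∂π/∂q_Y = 273.5 − 4q_Y − 2q_W = 0, so q_Y = 68.375 − 0.5q_W.
For W: ∂π/∂q_W = 278.5 − 6q_W − 2q_Y = 0 ⇒ q_W = 557/12 − (1/3)q_Y.
Substituting the second reaction function into the first: q_Y = 68.375 − 0.5(557/12 − (1/3)q_Y), which gives (5/6)q_Y = 271/6 ⇒ q_Y = 54.2.
Then q_W = 557/12 − (1/3)·54.2 = 28.35.

54.2, 28.35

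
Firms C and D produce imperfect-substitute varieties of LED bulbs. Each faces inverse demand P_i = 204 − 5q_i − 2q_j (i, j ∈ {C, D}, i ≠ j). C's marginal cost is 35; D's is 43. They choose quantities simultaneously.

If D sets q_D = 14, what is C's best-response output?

14.1

Firm C's profit: π = q_C(204 − 5q_C − 2q_D) − 35q_C.
∂π/∂q_C = 169 − 10q_C − 2q_D = 0 ⇒ q_C = 16.9 − 0.2q_D.
At q_D = 14: q_C = 16.9 − 0.2·14 = 14.1.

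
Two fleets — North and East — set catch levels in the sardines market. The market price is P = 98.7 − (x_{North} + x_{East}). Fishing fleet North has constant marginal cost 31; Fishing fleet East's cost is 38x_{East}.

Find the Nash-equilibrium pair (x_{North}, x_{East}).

Fishing fleet North's profit: π = x_{North}(98.7 − (x_{North} + x_{East})) − 31x_{North}.
∂π/∂x_{North} = 67.7 − 2x_{North} − x_{East} = 0, so x_{North} = 33.85 − 0.5x_{East}.
By the same steps for East: x_{East} = 30.35 − 0.5x_{North}.
Solving the two reaction functions simultaneously: (1 − (−0.5)(−0.5))x_{North} = 33.85 − 0.5·30.35, so 0.75x_{North} = 18.675 and x_{North} = 24.9.
Then x_{East} = 30.35 − 0.5·24.9 = 17.9.

24.9, 17.9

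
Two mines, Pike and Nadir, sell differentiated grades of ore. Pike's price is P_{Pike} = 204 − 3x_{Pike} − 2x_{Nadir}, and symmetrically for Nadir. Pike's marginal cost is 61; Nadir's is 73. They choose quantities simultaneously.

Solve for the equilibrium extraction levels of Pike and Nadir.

18.625, 15.625

Mine Pike's profit: π = x_{Pike}(204 − 3x_{Pike} − 2x_{Nadir}) − 61x_{Pike}.
∂π/∂x_{Pike} = 143 − 6x_{Pike} − 2x_{Nadir} = 0 ⇒ x_{Pike} = 143/6 − (1/3)x_{Nadir}.
Similarly x_{Nadir} = 131/6 − (1/3)x_{Pike}.
Substituting the second reaction function into the first: x_{Pike} = 143/6 − (1/3)(131/6 − (1/3)x_{Pike}), which gives (8/9)x_{Pike} = 149/9 ⇒ x_{Pike} = 18.625.
Then x_{Nadir} = 131/6 − (1/3)·18.625 = 15.625.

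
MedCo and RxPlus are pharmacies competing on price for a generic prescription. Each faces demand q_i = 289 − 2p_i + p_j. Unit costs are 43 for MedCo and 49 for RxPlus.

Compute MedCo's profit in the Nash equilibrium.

13711.68

MedCo's profit: π = (p_{MedCo} − 43)(289 − 2p_{MedCo} + p_{RxPlus}).
∂π/∂p_{MedCo} = 375 − 4p_{MedCo} + p_{RxPlus} = 0 ⇒ p_{MedCo} = 93.75 + 0.25p_{RxPlus}.
Similarly p_{RxPlus} = 96.75 + 0.25p_{MedCo}.
Substituting the second reaction function into the first: p_{MedCo} = 93.75 + 0.25(96.75 + 0.25p_{MedCo}), which gives 0.9375p_{MedCo} = 117.9375 ⇒ p_{MedCo} = 125.8.
Then p_{RxPlus} = 96.75 + 0.25·125.8 = 128.2.
q_{MedCo} = 289 − 2·125.8 + 128.2 = 165.6.
Profit = (125.8 − 43)·165.6 = 13711.68.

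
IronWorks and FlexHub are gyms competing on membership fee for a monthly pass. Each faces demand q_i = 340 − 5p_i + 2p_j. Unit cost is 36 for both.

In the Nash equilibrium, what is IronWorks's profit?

IronWorks's profit: π = (p_{IronWorks} − 36)(340 − 5p_{IronWorks} + 2p_{FlexHub}).
∂π/∂p_{IronWorks} = 520 − 10p_{IronWorks} + 2p_{FlexHub} = 0 ⇒ p_{IronWorks} = 52 + 0.2p_{FlexHub}.
Setting p_{IronWorks} = p_{FlexHub} in the reaction function: p_{IronWorks} = 52 + 0.2p_{IronWorks}, so p_{IronWorks} = 52 / 0.8 = 65.
q_{IronWorks} = 340 − 5·65 + 2·65 = 145.
Profit = (65 − 36)·145 = 4205.

4205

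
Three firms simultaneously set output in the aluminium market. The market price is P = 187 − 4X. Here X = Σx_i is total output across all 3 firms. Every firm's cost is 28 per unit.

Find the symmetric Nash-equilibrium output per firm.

A representative firm's profit is π_i = x_i(187 − 4X) − 28x_i, with X = x_i + Σ_{j≠i} x_j.
First-order condition: 159 − 8x_i − 4Σ_{j≠i} x_j = 0.
In a symmetric equilibrium every firm chooses the same x, so Σ_{j≠i} x_j = 2x. The condition becomes 159 − 16x = 0, giving x = 159/16 = 9.9375.

9.9375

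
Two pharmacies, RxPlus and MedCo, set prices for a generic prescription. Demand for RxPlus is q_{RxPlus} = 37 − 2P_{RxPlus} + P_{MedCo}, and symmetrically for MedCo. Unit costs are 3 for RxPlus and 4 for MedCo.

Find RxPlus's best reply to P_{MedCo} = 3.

11.5

RxPlus's profit: π = (P_{RxPlus} − 3)(37 − 2P_{RxPlus} + P_{MedCo}).
∂π/∂P_{RxPlus} = 43 − 4P_{RxPlus} + P_{MedCo} = 0 ⇒ P_{RxPlus} = 10.75 + 0.25P_{MedCo}.
At P_{MedCo} = 3: P_{RxPlus} = 10.75 + 0.25·3 = 11.5.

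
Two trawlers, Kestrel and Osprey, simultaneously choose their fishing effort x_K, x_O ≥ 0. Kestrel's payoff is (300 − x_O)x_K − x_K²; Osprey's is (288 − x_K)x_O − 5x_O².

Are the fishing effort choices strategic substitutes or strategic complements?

strategic substitutes

Expanding Kestrel's payoff: 300x_K − x_Ox_K − x_K².
∂π/∂x_K = 300 − x_O − 2x_K = 0, so x_K = 150 − 0.5x_O.
The best-response slope dx_K/dx_O = −0.5 < 0: the reaction function is downward-sloping, so the choices are strategic substitutes.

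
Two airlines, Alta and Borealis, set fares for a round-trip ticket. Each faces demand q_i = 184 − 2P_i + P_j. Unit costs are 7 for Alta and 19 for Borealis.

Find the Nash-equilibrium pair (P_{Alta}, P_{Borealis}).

67.6, 72.4

Alta's profit: π = (P_{Alta} − 7)(184 − 2P_{Alta} + P_{Borealis}).
∂π/∂P_{Alta} = 198 − 4P_{Alta} + P_{Borealis} = 0 ⇒ P_{Alta} = 49.5 + 0.25P_{Borealis}.
Similarly P_{Borealis} = 55.5 + 0.25P_{Alta}.
Substituting the second reaction function into the first: P_{Alta} = 49.5 + 0.25(55.5 + 0.25P_{Alta}), which gives 0.9375P_{Alta} = 63.375 ⇒ P_{Alta} = 67.6.
Then P_{Borealis} = 55.5 + 0.25·67.6 = 72.4.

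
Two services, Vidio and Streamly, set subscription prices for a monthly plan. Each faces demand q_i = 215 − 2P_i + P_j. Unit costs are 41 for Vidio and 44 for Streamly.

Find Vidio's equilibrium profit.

6821.12

Vidio's profit: π = (P_{Vidio} − 41)(215 − 2P_{Vidio} + P_{Streamly}).
∂π/∂P_{Vidio} = 297 − 4P_{Vidio} + P_{Streamly} = 0 ⇒ P_{Vidio} = 74.25 + 0.25P_{Streamly}.
Similarly P_{Streamly} = 75.75 + 0.25P_{Vidio}.
Plugging P_{Streamly} into Vidio's best response: P_{Vidio} = 74.25 + 0.25(75.75 + 0.25P_{Vidio}) ⇒ 0.9375P_{Vidio} = 93.1875, so P_{Vidio} = 99.4.
Then P_{Streamly} = 75.75 + 0.25·99.4 = 100.6.
q_{Vidio} = 215 − 2·99.4 + 100.6 = 116.8.
Profit = (99.4 − 41)·116.8 = 6821.12.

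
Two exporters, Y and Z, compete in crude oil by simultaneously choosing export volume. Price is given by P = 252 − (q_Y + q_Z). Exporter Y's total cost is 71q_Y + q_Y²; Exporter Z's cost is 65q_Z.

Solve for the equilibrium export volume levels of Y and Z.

Exporter Y's profit: π = q_Y(252 − (q_Y + q_Z)) − 71q_Y − q_Y².
∂π/∂q_Y = 181 − 4q_Y − q_Z = 0, so q_Y = 45.25 − 0.25q_Z.
For Z: ∂π/∂q_Z = 187 − 2q_Z − q_Y = 0 ⇒ q_Z = 93.5 − 0.5q_Y.
Plugging q_Z into Y's best response: q_Y = 45.25 − 0.25(93.5 − 0.5q_Y) ⇒ 0.875q_Y = 21.875, so q_Y = 25.
Then q_Z = 93.5 − 0.5·25 = 81.

25, 81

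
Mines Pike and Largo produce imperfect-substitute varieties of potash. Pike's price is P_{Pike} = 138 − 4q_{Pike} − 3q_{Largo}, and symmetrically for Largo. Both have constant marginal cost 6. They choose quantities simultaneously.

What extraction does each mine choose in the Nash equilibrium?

Mine Pike's profit: π = q_{Pike}(138 − 4q_{Pike} − 3q_{Largo}) − 6q_{Pike}.
∂π/∂q_{Pike} = 132 − 8q_{Pike} − 3q_{Largo} = 0 ⇒ q_{Pike} = 16.5 − 0.375q_{Largo}.
The game is symmetric, so in equilibrium q_{Largo} = q_{Pike}: the reaction function gives 1.375q_{Pike} = 16.5, hence q_{Pike} = 12.

12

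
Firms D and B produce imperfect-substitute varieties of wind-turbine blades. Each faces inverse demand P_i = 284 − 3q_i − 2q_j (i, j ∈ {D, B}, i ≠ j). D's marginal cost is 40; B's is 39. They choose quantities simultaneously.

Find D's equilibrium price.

Firm D's profit: π = q_D(284 − 3q_D − 2q_B) − 40q_D.
∂π/∂q_D = 244 − 6q_D − 2q_B = 0 ⇒ q_D = 122/3 − (1/3)q_B.
Similarly q_B = 245/6 − (1/3)q_D.
Solving the two reaction functions simultaneously: (1 − (−1/3)(−1/3))q_D = 122/3 − (1/3)·(245/6), so (8/9)q_D = 487/18 and q_D = 30.4375.
Then q_B = 245/6 − (1/3)·30.4375 = 30.6875.
P_D = 284 − 3·30.4375 − 2·30.6875 = 131.3125.

131.3125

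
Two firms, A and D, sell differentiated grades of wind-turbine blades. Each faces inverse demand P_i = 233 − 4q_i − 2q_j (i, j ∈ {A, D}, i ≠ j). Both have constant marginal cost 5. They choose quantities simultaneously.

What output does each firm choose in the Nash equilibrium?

22.8

Firm A's profit: π = q_A(233 − 4q_A − 2q_D) − 5q_A.
∂π/∂q_A = 228 − 8q_A − 2q_D = 0 ⇒ q_A = 28.5 − 0.25q_D.
Setting q_A = q_D in the reaction function: q_A = 28.5 − 0.25q_A, so q_A = 28.5 / 1.25 = 22.8.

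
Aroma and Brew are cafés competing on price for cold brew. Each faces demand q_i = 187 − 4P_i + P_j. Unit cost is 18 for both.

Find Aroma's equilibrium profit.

Aroma's profit: π = (P_{Aroma} − 18)(187 − 4P_{Aroma} + P_{Brew}).
∂π/∂P_{Aroma} = 259 − 8P_{Aroma} + P_{Brew} = 0 ⇒ P_{Aroma} = 32.375 + 0.125P_{Brew}.
The game is symmetric, so in equilibrium P_{Brew} = P_{Aroma}: the reaction function gives 0.875P_{Aroma} = 32.375, hence P_{Aroma} = 37.
q_{Aroma} = 187 − 4·37 + 37 = 76.
Profit = (37 − 18)·76 = 1444.

1444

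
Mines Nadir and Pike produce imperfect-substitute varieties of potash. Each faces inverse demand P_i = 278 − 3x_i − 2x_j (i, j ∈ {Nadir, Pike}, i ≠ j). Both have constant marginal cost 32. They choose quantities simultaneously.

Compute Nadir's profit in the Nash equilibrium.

2836.6875

Mine Nadir's profit: π = x_{Nadir}(278 − 3x_{Nadir} − 2x_{Pike}) − 32x_{Nadir}.
∂π/∂x_{Nadir} = 246 − 6x_{Nadir} − 2x_{Pike} = 0 ⇒ x_{Nadir} = 41 − (1/3)x_{Pike}.
The game is symmetric, so in equilibrium x_{Pike} = x_{Nadir}: the reaction function gives (4/3)x_{Nadir} = 41, hence x_{Nadir} = 30.75.
P_{Nadir} = 278 − 3·30.75 − 2·30.75 = 124.25.
Profit = (124.25 − 32)·30.75 = 2836.6875.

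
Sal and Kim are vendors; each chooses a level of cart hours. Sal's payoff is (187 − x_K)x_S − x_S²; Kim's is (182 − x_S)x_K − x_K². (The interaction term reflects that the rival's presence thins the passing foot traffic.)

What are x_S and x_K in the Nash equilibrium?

64, 59

Expanding Sal's payoff: 187x_S − x_Kx_S − x_S².
∂π/∂x_S = 187 − x_K − 2x_S = 0, so x_S = 93.5 − 0.5x_K.
Likewise for Kim: x_K = 91 − 0.5x_S.
Substituting the second reaction function into the first: x_S = 93.5 − 0.5(91 − 0.5x_S), which gives 0.75x_S = 48 ⇒ x_S = 64.
Then x_K = 91 − 0.5·64 = 59.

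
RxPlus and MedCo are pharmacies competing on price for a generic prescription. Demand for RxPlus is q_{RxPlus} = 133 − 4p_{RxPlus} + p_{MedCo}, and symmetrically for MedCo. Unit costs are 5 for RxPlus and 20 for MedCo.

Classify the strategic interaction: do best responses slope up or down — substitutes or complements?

strategic complements

RxPlus's profit: π = (p_{RxPlus} − 5)(133 − 4p_{RxPlus} + p_{MedCo}).
∂π/∂p_{RxPlus} = 153 − 8p_{RxPlus} + p_{MedCo} = 0 ⇒ p_{RxPlus} = 19.125 + 0.125p_{MedCo}.
The best-response slope dp_{RxPlus}/dp_{MedCo} = 0.125 > 0: the reaction function is upward-sloping, so the choices are strategic complements.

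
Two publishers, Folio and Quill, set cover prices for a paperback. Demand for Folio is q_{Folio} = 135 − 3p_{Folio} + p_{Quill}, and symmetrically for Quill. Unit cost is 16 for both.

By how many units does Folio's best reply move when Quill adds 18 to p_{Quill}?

Folio's profit: π = (p_{Folio} − 16)(135 − 3p_{Folio} + p_{Quill}).
∂π/∂p_{Folio} = 183 − 6p_{Folio} + p_{Quill} = 0 ⇒ p_{Folio} = 30.5 + (1/6)p_{Quill}.
The reaction-function slope is 1/6, so an 18-unit rise in p_{Quill} moves p_{Folio} by 1/6 × 18 = 3. Folio's best response rises — the actions are strategic complements.

3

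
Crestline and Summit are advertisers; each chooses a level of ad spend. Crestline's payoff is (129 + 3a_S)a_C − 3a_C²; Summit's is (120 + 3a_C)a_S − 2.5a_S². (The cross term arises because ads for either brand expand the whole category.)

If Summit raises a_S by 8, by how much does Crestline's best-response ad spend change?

4

Expanding Crestline's payoff: 129a_C + 3a_Sa_C − 3a_C².
∂π/∂a_C = 129 + 3a_S − 6a_C = 0, so a_C = 21.5 + 0.5a_S.
The reaction-function slope is 0.5, so an 8-unit rise in a_S moves a_C by 0.5 × 8 = 4. Crestline's best response rises — the actions are strategic complements.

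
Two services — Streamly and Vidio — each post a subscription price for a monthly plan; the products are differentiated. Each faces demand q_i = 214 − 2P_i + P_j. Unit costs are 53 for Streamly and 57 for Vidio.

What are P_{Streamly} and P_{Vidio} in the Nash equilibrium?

107.2, 108.8

Streamly's profit: π = (P_{Streamly} − 53)(214 − 2P_{Streamly} + P_{Vidio}).
∂π/∂P_{Streamly} = 320 − 4P_{Streamly} + P_{Vidio} = 0 ⇒ P_{Streamly} = 80 + 0.25P_{Vidio}.
Similarly P_{Vidio} = 82 + 0.25P_{Streamly}.
Plugging P_{Vidio} into Streamly's best response: P_{Streamly} = 80 + 0.25(82 + 0.25P_{Streamly}) ⇒ 0.9375P_{Streamly} = 100.5, so P_{Streamly} = 107.2.
Then P_{Vidio} = 82 + 0.25·107.2 = 108.8.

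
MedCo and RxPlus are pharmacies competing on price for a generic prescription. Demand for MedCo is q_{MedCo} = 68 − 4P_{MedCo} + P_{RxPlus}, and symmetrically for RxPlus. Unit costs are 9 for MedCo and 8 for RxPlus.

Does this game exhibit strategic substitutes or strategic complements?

strategic complements

MedCo's profit: π = (P_{MedCo} − 9)(68 − 4P_{MedCo} + P_{RxPlus}).
∂π/∂P_{MedCo} = 104 − 8P_{MedCo} + P_{RxPlus} = 0 ⇒ P_{MedCo} = 13 + 0.125P_{RxPlus}.
The best-response slope dP_{MedCo}/dP_{RxPlus} = 0.125 > 0: the reaction function is upward-sloping, so the choices are strategic complements.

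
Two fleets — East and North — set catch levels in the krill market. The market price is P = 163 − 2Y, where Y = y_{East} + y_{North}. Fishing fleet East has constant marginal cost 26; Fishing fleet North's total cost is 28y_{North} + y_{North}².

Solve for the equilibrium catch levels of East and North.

Fishing fleet East's profit: π = y_{East}(163 − 2(y_{East} + y_{North})) − 26y_{East}.
∂π/∂y_{East} = 137 − 4y_{East} − 2y_{North} = 0, so y_{East} = 34.25 − 0.5y_{North}.
For North: ∂π/∂y_{North} = 135 − 6y_{North} − 2y_{East} = 0 ⇒ y_{North} = 22.5 − (1/3)y_{East}.
Solving the two reaction functions simultaneously: (1 − (−0.5)(−1/3))y_{East} = 34.25 − 0.5·22.5, so (5/6)y_{East} = 23 and y_{East} = 27.6.
Then y_{North} = 22.5 − (1/3)·27.6 = 13.3.

27.6, 13.3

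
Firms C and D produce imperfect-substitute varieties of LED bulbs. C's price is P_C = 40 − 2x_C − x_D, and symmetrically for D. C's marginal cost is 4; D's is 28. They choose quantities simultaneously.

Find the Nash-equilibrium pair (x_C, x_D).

Firm C's profit: π = x_C(40 − 2x_C − x_D) − 4x_C.
∂π/∂x_C = 36 − 4x_C − x_D = 0 ⇒ x_C = 9 − 0.25x_D.
Similarly x_D = 3 − 0.25x_C.
Substituting the second reaction function into the first: x_C = 9 − 0.25(3 − 0.25x_C), which gives 0.9375x_C = 8.25 ⇒ x_C = 8.8.
Then x_D = 3 − 0.25·8.8 = 0.8.

8.8, 0.8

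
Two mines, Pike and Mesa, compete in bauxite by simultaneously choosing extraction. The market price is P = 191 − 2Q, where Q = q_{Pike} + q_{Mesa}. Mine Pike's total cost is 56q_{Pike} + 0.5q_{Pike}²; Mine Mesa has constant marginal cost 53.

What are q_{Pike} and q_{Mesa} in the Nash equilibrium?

16.5, 26.25

Mine Pike's profit: π = q_{Pike}(191 − 2(q_{Pike} + q_{Mesa})) − 56q_{Pike} − 0.5q_{Pike}².
∂π/∂q_{Pike} = 135 − 5q_{Pike} − 2q_{Mesa} = 0, so q_{Pike} = 27 − 0.4q_{Mesa}.
For Mesa: ∂π/∂q_{Mesa} = 138 − 4q_{Mesa} − 2q_{Pike} = 0 ⇒ q_{Mesa} = 34.5 − 0.5q_{Pike}.
Solving the two reaction functions simultaneously: (1 − (−0.4)(−0.5))q_{Pike} = 27 − 0.4·34.5, so 0.8q_{Pike} = 13.2 and q_{Pike} = 16.5.
Then q_{Mesa} = 34.5 − 0.5·16.5 = 26.25.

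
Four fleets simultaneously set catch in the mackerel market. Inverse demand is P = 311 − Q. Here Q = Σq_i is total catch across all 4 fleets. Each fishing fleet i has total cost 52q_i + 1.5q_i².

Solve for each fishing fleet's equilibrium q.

A representative fishing fleet's profit is π_i = q_i(311 − Q) − 52q_i − 1.5q_i², with Q = q_i + Σ_{j≠i} q_j.
First-order condition: 259 − 5q_i − Σ_{j≠i} q_j = 0.
Imposing symmetry (q_j = q for all j) turns Σ_{j≠i} q_j into 3q, so 259 = 8q and q = 32.375.

32.375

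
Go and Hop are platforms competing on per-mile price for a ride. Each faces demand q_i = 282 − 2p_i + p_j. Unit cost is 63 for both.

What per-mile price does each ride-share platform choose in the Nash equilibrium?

136

Go's profit: π = (p_{Go} − 63)(282 − 2p_{Go} + p_{Hop}).
∂π/∂p_{Go} = 408 − 4p_{Go} + p_{Hop} = 0 ⇒ p_{Go} = 102 + 0.25p_{Hop}.
The game is symmetric, so in equilibrium p_{Hop} = p_{Go}: the reaction function gives 0.75p_{Go} = 102, hence p_{Go} = 136.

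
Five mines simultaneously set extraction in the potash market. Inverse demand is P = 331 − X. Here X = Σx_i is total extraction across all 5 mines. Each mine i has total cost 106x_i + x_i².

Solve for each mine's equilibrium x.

28.125

A representative mine's profit is π_i = x_i(331 − X) − 106x_i − x_i², with X = x_i + Σ_{j≠i} x_j.
First-order condition: 225 − 4x_i − Σ_{j≠i} x_j = 0.
With identical mines, set every x_j = x: then 225 − 4x − 4x = 0, i.e. x = 225/8 = 28.125.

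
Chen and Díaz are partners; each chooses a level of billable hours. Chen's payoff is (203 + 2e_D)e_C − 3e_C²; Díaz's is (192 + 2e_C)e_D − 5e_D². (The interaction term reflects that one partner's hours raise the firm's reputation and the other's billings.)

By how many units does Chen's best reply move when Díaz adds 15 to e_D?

5

Expanding Chen's payoff: 203e_C + 2e_De_C − 3e_C².
∂π/∂e_C = 203 + 2e_D − 6e_C = 0, so e_C = 203/6 + (1/3)e_D.
The reaction-function slope is 1/3, so a 15-unit rise in e_D moves e_C by 1/3 × 15 = 5. Chen's best response rises — the actions are strategic complements.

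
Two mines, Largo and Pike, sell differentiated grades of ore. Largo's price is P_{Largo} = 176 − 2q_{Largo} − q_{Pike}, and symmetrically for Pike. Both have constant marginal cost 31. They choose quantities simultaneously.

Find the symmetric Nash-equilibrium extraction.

29

Mine Largo's profit: π = q_{Largo}(176 − 2q_{Largo} − q_{Pike}) − 31q_{Largo}.
∂π/∂q_{Largo} = 145 − 4q_{Largo} − q_{Pike} = 0 ⇒ q_{Largo} = 36.25 − 0.25q_{Pike}.
The game is symmetric, so in equilibrium q_{Pike} = q_{Largo}: the reaction function gives 1.25q_{Largo} = 36.25, hence q_{Largo} = 29.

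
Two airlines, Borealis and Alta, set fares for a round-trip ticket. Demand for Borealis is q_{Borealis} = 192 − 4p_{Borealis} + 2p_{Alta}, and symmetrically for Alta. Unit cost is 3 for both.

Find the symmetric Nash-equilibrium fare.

Borealis's profit: π = (p_{Borealis} − 3)(192 − 4p_{Borealis} + 2p_{Alta}).
∂π/∂p_{Borealis} = 204 − 8p_{Borealis} + 2p_{Alta} = 0 ⇒ p_{Borealis} = 25.5 + 0.25p_{Alta}.
Setting p_{Borealis} = p_{Alta} in the reaction function: p_{Borealis} = 25.5 + 0.25p_{Borealis}, so p_{Borealis} = 25.5 / 0.75 = 34.

34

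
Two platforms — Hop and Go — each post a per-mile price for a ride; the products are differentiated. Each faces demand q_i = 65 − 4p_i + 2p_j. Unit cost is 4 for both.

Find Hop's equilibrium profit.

361

Hop's profit: π = (p_{Hop} − 4)(65 − 4p_{Hop} + 2p_{Go}).
∂π/∂p_{Hop} = 81 − 8p_{Hop} + 2p_{Go} = 0 ⇒ p_{Hop} = 10.125 + 0.25p_{Go}.
The game is symmetric, so in equilibrium p_{Go} = p_{Hop}: the reaction function gives 0.75p_{Hop} = 10.125, hence p_{Hop} = 13.5.
q_{Hop} = 65 − 4·13.5 + 2·13.5 = 38.
Profit = (13.5 − 4)·38 = 361.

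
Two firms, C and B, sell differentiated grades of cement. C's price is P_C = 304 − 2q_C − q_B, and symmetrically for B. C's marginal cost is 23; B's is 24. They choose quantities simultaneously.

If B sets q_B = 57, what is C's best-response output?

Firm C's profit: π = q_C(304 − 2q_C − q_B) − 23q_C.
∂π/∂q_C = 281 − 4q_C − q_B = 0 ⇒ q_C = 70.25 − 0.25q_B.
At q_B = 57: q_C = 70.25 − 0.25·57 = 56.

56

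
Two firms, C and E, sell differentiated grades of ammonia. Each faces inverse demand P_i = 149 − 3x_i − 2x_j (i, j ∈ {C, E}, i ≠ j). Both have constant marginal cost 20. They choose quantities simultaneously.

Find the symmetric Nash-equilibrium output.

Firm C's profit: π = x_C(149 − 3x_C − 2x_E) − 20x_C.
∂π/∂x_C = 129 − 6x_C − 2x_E = 0 ⇒ x_C = 21.5 − (1/3)x_E.
The game is symmetric, so in equilibrium x_E = x_C: the reaction function gives (4/3)x_C = 21.5, hence x_C = 16.125.

16.125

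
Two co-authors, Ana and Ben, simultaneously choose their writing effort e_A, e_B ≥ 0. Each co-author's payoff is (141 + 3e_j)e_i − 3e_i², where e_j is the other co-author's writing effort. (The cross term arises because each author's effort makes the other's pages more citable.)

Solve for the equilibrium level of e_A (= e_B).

Ana's payoff is (141 + 3e_B)e_A − 3e_A².
∂π/∂e_A = 141 + 3e_B − 6e_A = 0, so e_A = 23.5 + 0.5e_B.
By symmetry e_B = e_A; substituting into the reaction function, 0.5e_A = 23.5 and e_A = 47.

47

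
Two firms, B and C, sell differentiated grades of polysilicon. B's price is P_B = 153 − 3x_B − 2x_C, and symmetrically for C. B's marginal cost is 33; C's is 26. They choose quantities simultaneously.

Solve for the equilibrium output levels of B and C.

Firm B's profit: π = x_B(153 − 3x_B − 2x_C) − 33x_B.
∂π/∂x_B = 120 − 6x_B − 2x_C = 0 ⇒ x_B = 20 − (1/3)x_C.
Similarly x_C = 127/6 − (1/3)x_B.
Plugging x_C into B's best response: x_B = 20 − (1/3)(127/6 − (1/3)x_B) ⇒ (8/9)x_B = 233/18, so x_B = 14.5625.
Then x_C = 127/6 − (1/3)·14.5625 = 16.3125.

14.5625, 16.3125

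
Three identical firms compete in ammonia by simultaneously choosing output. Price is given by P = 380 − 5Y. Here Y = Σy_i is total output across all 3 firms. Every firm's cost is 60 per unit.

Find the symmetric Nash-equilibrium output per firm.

A representative firm's profit is π_i = y_i(380 − 5Y) − 60y_i, with Y = y_i + Σ_{j≠i} y_j.
First-order condition: 320 − 10y_i − 5Σ_{j≠i} y_j = 0.
With identical firms, set every y_j = y: then 320 − 10y − 10y = 0, i.e. y = 320/20 = 16.

16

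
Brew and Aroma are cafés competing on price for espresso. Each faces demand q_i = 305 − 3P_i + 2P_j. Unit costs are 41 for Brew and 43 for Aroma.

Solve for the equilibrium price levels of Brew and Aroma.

107.375, 108.125

Brew's profit: π = (P_{Brew} − 41)(305 − 3P_{Brew} + 2P_{Aroma}).
∂π/∂P_{Brew} = 428 − 6P_{Brew} + 2P_{Aroma} = 0 ⇒ P_{Brew} = 214/3 + (1/3)P_{Aroma}.
Similarly P_{Aroma} = 217/3 + (1/3)P_{Brew}.
Substituting the second reaction function into the first: P_{Brew} = 214/3 + (1/3)(217/3 + (1/3)P_{Brew}), which gives (8/9)P_{Brew} = 859/9 ⇒ P_{Brew} = 107.375.
Then P_{Aroma} = 217/3 + (1/3)·107.375 = 108.125.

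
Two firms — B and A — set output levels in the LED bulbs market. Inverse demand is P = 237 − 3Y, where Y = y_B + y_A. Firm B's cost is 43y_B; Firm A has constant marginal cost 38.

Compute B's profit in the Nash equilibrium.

1323

Firm B's profit: π = y_B(237 − 3(y_B + y_A)) − 43y_B.
∂π/∂y_B = 194 − 6y_B − 3y_A = 0, so y_B = 97/3 − 0.5y_A.
By the same steps for A: y_A = 199/6 − 0.5y_B.
Solving the two reaction functions simultaneously: (1 − (−0.5)(−0.5))y_B = 97/3 − 0.5·(199/6), so 0.75y_B = 15.75 and y_B = 21.
Then y_A = 199/6 − 0.5·21 = 68/3.
Price P = 237 − 3·(131/3) = 106.
B's profit: (106 − 43)·21 = 1323.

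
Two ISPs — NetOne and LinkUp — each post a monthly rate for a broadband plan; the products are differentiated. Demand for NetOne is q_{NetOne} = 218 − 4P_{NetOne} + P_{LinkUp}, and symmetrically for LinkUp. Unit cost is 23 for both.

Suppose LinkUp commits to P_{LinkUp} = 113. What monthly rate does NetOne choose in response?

52.875

NetOne's profit: π = (P_{NetOne} − 23)(218 − 4P_{NetOne} + P_{LinkUp}).
∂π/∂P_{NetOne} = 310 − 8P_{NetOne} + P_{LinkUp} = 0 ⇒ P_{NetOne} = 38.75 + 0.125P_{LinkUp}.
At P_{LinkUp} = 113: P_{NetOne} = 38.75 + 0.125·113 = 52.875.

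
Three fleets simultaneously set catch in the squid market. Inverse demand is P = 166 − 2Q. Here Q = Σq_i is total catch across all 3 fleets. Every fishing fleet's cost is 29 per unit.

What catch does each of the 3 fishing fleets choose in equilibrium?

17.125

A representative fishing fleet's profit is π_i = q_i(166 − 2Q) − 29q_i, with Q = q_i + Σ_{j≠i} q_j.
First-order condition: 137 − 4q_i − 2Σ_{j≠i} q_j = 0.
Imposing symmetry (q_j = q for all j) turns Σ_{j≠i} q_j into 2q, so 137 = 8q and q = 17.125.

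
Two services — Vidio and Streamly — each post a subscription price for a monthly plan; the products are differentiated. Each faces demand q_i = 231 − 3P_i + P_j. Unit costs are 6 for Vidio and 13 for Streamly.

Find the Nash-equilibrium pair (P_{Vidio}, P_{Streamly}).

50.4, 53.4

Vidio's profit: π = (P_{Vidio} − 6)(231 − 3P_{Vidio} + P_{Streamly}).
∂π/∂P_{Vidio} = 249 − 6P_{Vidio} + P_{Streamly} = 0 ⇒ P_{Vidio} = 41.5 + (1/6)P_{Streamly}.
Similarly P_{Streamly} = 45 + (1/6)P_{Vidio}.
Solving the two reaction functions simultaneously: (1 − (1/6)(1/6))P_{Vidio} = 41.5 + (1/6)·45, so (35/36)P_{Vidio} = 49 and P_{Vidio} = 50.4.
Then P_{Streamly} = 45 + (1/6)·50.4 = 53.4.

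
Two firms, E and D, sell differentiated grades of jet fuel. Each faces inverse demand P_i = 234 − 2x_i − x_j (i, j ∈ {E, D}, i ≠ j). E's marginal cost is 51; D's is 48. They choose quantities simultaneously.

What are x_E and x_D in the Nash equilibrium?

Firm E's profit: π = x_E(234 − 2x_E − x_D) − 51x_E.
∂π/∂x_E = 183 − 4x_E − x_D = 0 ⇒ x_E = 45.75 − 0.25x_D.
Similarly x_D = 46.5 − 0.25x_E.
Solving the two reaction functions simultaneously: (1 − (−0.25)(−0.25))x_E = 45.75 − 0.25·46.5, so 0.9375x_E = 34.125 and x_E = 36.4.
Then x_D = 46.5 − 0.25·36.4 = 37.4.

36.4, 37.4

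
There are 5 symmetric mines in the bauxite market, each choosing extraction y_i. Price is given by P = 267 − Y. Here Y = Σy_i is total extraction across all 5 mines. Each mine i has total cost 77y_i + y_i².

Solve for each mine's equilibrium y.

A representative mine's profit is π_i = y_i(267 − Y) − 77y_i − y_i², with Y = y_i + Σ_{j≠i} y_j.
First-order condition: 190 − 4y_i − Σ_{j≠i} y_j = 0.
In a symmetric equilibrium every mine chooses the same y, so Σ_{j≠i} y_j = 4y. The condition becomes 190 − 8y = 0, giving y = 190/8 = 23.75.

23.75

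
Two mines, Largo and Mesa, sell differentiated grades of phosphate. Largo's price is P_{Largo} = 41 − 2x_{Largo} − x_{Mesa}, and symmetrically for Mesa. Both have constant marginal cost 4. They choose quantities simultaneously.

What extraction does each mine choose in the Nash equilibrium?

7.4

Mine Largo's profit: π = x_{Largo}(41 − 2x_{Largo} − x_{Mesa}) − 4x_{Largo}.
∂π/∂x_{Largo} = 37 − 4x_{Largo} − x_{Mesa} = 0 ⇒ x_{Largo} = 9.25 − 0.25x_{Mesa}.
The game is symmetric, so in equilibrium x_{Mesa} = x_{Largo}: the reaction function gives 1.25x_{Largo} = 9.25, hence x_{Largo} = 7.4.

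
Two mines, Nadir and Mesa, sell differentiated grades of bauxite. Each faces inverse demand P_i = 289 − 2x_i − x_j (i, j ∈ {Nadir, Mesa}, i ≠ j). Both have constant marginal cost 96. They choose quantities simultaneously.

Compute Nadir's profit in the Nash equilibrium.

Mine Nadir's profit: π = x_{Nadir}(289 − 2x_{Nadir} − x_{Mesa}) − 96x_{Nadir}.
∂π/∂x_{Nadir} = 193 − 4x_{Nadir} − x_{Mesa} = 0 ⇒ x_{Nadir} = 48.25 − 0.25x_{Mesa}.
The game is symmetric, so in equilibrium x_{Mesa} = x_{Nadir}: the reaction function gives 1.25x_{Nadir} = 48.25, hence x_{Nadir} = 38.6.
P_{Nadir} = 289 − 2·38.6 − 38.6 = 173.2.
Profit = (173.2 − 96)·38.6 = 2979.92.

2979.92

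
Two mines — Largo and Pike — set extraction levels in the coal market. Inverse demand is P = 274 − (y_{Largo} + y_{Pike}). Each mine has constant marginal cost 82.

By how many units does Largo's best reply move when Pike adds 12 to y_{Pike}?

Mine Largo's profit: π = y_{Largo}(274 − (y_{Largo} + y_{Pike})) − 82y_{Largo}.
∂π/∂y_{Largo} = 192 − 2y_{Largo} − y_{Pike} = 0, so y_{Largo} = 96 − 0.5y_{Pike}.
The reaction-function slope is −0.5, so a 12-unit rise in y_{Pike} moves y_{Largo} by −0.5 × 12 = −6. Largo's best response falls — the actions are strategic substitutes.

-6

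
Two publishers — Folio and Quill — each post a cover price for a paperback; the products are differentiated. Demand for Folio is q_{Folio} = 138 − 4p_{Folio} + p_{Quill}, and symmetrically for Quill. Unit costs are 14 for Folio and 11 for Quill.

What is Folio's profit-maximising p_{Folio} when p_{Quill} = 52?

Folio's profit: π = (p_{Folio} − 14)(138 − 4p_{Folio} + p_{Quill}).
∂π/∂p_{Folio} = 194 − 8p_{Folio} + p_{Quill} = 0 ⇒ p_{Folio} = 24.25 + 0.125p_{Quill}.
At p_{Quill} = 52: p_{Folio} = 24.25 + 0.125·52 = 30.75.

30.75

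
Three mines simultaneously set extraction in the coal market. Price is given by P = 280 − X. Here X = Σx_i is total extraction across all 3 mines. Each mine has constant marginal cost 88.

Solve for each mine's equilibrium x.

48

A representative mine's profit is π_i = x_i(280 − X) − 88x_i, with X = x_i + Σ_{j≠i} x_j.
First-order condition: 192 − 2x_i − Σ_{j≠i} x_j = 0.
In a symmetric equilibrium every mine chooses the same x, so Σ_{j≠i} x_j = 2x. The condition becomes 192 − 4x = 0, giving x = 192/4 = 48.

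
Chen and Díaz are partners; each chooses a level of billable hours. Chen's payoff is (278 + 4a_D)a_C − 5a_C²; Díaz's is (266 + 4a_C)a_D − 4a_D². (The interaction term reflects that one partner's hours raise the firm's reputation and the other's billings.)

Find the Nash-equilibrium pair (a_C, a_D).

51.375, 58.9375

Expanding Chen's payoff: 278a_C + 4a_Da_C − 5a_C².
∂π/∂a_C = 278 + 4a_D − 10a_C = 0, so a_C = 27.8 + 0.4a_D.
Likewise for Díaz: a_D = 33.25 + 0.5a_C.
Plugging a_D into Chen's best response: a_C = 27.8 + 0.4(33.25 + 0.5a_C) ⇒ 0.8a_C = 41.1, so a_C = 51.375.
Then a_D = 33.25 + 0.5·51.375 = 58.9375.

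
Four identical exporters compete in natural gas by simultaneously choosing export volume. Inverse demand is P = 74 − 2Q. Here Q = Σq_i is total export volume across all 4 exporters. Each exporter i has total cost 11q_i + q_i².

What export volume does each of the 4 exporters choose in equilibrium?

5.25

A representative exporter's profit is π_i = q_i(74 − 2Q) − 11q_i − q_i², with Q = q_i + Σ_{j≠i} q_j.
First-order condition: 63 − 6q_i − 2Σ_{j≠i} q_j = 0.
With identical exporters, set every q_j = q: then 63 − 6q − 6q = 0, i.e. q = 63/12 = 5.25.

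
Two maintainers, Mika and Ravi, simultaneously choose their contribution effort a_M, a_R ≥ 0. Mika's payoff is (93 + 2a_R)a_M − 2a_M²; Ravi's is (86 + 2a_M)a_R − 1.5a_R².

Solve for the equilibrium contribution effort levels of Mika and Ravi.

Expanding Mika's payoff: 93a_M + 2a_Ra_M − 2a_M².
∂π/∂a_M = 93 + 2a_R − 4a_M = 0, so a_M = 23.25 + 0.5a_R.
Likewise for Ravi: a_R = 86/3 + (2/3)a_M.
Solving the two reaction functions simultaneously: (1 − (0.5)(2/3))a_M = 23.25 + 0.5·(86/3), so (2/3)a_M = 451/12 and a_M = 56.375.
Then a_R = 86/3 + (2/3)·56.375 = 66.25.

56.375, 66.25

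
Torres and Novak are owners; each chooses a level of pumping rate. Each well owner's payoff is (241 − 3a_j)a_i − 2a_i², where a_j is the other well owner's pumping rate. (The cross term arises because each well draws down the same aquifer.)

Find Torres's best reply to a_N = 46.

Torres's payoff is (241 − 3a_N)a_T − 2a_T².
∂π/∂a_T = 241 − 3a_N − 4a_T = 0, so a_T = 60.25 − 0.75a_N.
At a_N = 46: a_T = 60.25 − 0.75·46 = 25.75.

25.75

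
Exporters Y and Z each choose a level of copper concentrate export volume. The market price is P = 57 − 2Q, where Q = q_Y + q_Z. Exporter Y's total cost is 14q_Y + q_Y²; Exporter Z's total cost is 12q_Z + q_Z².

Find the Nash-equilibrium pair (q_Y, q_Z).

Exporter Y's profit: π = q_Y(57 − 2(q_Y + q_Z)) − 14q_Y − q_Y².
∂π/∂q_Y = 43 − 6q_Y − 2q_Z = 0, so q_Y = 43/6 − (1/3)q_Z.
By the same steps for Z: q_Z = 7.5 − (1/3)q_Y.
Solving the two reaction functions simultaneously: (1 − (−1/3)(−1/3))q_Y = 43/6 − (1/3)·7.5, so (8/9)q_Y = 14/3 and q_Y = 5.25.
Then q_Z = 7.5 − (1/3)·5.25 = 5.75.

5.25, 5.75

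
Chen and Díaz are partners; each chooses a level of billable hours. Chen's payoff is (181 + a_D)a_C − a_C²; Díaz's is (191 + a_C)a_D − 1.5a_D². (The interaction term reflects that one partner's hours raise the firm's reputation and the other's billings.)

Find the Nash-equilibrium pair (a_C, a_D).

146.8, 112.6

Expanding Chen's payoff: 181a_C + a_Da_C − a_C².
∂π/∂a_C = 181 + a_D − 2a_C = 0, so a_C = 90.5 + 0.5a_D.
Likewise for Díaz: a_D = 191/3 + (1/3)a_C.
Plugging a_D into Chen's best response: a_C = 90.5 + 0.5(191/3 + (1/3)a_C) ⇒ (5/6)a_C = 367/3, so a_C = 146.8.
Then a_D = 191/3 + (1/3)·146.8 = 112.6.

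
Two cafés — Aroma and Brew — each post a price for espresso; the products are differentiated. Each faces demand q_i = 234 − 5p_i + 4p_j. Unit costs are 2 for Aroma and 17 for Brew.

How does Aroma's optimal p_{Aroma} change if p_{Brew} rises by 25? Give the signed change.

10

Aroma's profit: π = (p_{Aroma} − 2)(234 − 5p_{Aroma} + 4p_{Brew}).
∂π/∂p_{Aroma} = 244 − 10p_{Aroma} + 4p_{Brew} = 0 ⇒ p_{Aroma} = 24.4 + 0.4p_{Brew}.
The reaction-function slope is 0.4, so a 25-unit rise in p_{Brew} moves p_{Aroma} by 0.4 × 25 = 10. Aroma's best response rises — the actions are strategic complements.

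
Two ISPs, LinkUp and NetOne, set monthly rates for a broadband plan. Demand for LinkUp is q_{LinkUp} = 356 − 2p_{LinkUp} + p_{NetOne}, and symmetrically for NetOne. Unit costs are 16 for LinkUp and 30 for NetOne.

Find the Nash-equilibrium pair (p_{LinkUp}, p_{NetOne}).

LinkUp's profit: π = (p_{LinkUp} − 16)(356 − 2p_{LinkUp} + p_{NetOne}).
∂π/∂p_{LinkUp} = 388 − 4p_{LinkUp} + p_{NetOne} = 0 ⇒ p_{LinkUp} = 97 + 0.25p_{NetOne}.
Similarly p_{NetOne} = 104 + 0.25p_{LinkUp}.
Solving the two reaction functions simultaneously: (1 − (0.25)(0.25))p_{LinkUp} = 97 + 0.25·104, so 0.9375p_{LinkUp} = 123 and p_{LinkUp} = 131.2.
Then p_{NetOne} = 104 + 0.25·131.2 = 136.8.

131.2, 136.8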